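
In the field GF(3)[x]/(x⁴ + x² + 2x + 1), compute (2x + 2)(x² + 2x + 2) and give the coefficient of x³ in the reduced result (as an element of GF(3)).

2

Multiply in GF(3)[x]: (2x + 2)·(x² + 2x + 2) = 2x³ + 2x + 1.
Reduced: 2x³ + 2x + 1.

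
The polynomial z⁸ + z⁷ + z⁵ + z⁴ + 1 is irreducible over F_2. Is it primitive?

Write f(z) = z⁸ + z⁷ + z⁵ + z⁴ + 1.
|GF(2^8)^×| = 2^8 − 1 = 255. Prime factorization: 255 = 3·5·17.
f is primitive ⇔ z has order 255 in GF(2)[z]/(f), i.e. z^(255/q) ≠ 1 for each prime q | 255.
z^(85) mod f = z⁷ + z⁶ + z³ + z² + 1.
z^(51) mod f = 1
z^(15) mod f = z⁵ + z⁴ + z + 1.
Since z^(51) = 1, the order of z divides 51 < 255; not primitive.

No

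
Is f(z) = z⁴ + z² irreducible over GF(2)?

No

Check for roots in GF(2): f(0) = 0 → root; f(1) = 0 → root.
f(0) = 0, so (z) divides f(z); f is reducible.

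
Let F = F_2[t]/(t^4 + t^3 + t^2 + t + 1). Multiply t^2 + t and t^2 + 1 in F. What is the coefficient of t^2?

0

Multiply in F_2[t]: (t^2 + t)·(t^2 + 1) = t^4 + t^3 + t^2 + t.
Reduce using t^4 ≡ t^3 + t^2 + t + 1 (mod t^4 + t^3 + t^2 + t + 1).
Reduced: 1.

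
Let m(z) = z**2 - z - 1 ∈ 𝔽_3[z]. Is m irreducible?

Check for roots in 𝔽_3: m(0) = 2; m(1) = 2; m(2) = 1.
No roots. A degree-2 polynomial over a field with no linear factor is irreducible.

Yes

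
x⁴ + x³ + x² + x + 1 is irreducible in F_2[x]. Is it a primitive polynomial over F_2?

No

Write f(x) = x⁴ + x³ + x² + x + 1.
|GF(2^4)^×| = 2^4 − 1 = 15. Prime factorization: 15 = 3·5.
f is primitive ⇔ x has order 15 in GF(2)[x]/(f), i.e. x^(15/q) ≠ 1 for each prime q | 15.
x^(5) mod f = 1
x^(3) mod f = x³.
Since x^(5) = 1, the order of x divides 5 < 15; not primitive.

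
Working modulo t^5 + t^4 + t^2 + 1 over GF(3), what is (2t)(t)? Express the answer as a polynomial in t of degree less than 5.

2t^2

Multiply in GF(3)[t]: (2t)·(t) = 2t^2.
Reduced: 2t^2.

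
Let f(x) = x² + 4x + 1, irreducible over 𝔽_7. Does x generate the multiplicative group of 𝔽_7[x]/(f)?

|GF(7^2)^×| = 7^2 − 1 = 48. Prime factorization: 48 = 2^4·3.
f is primitive ⇔ x has order 48 in GF(7)[x]/(f), i.e. x^(48/q) ≠ 1 for each prime q | 48.
x^(24) mod f = 1
x^(16) mod f = 1
Since x^(24) = 1, the order of x divides 24 < 48; not primitive.

No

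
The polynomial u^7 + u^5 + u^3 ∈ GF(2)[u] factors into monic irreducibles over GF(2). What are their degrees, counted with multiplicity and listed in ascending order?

Write h(u) = u^7 + u^5 + u^3.
Roots in GF(2): h(0) = 0 → root; h(1) = 1.
Linear factors from roots: (u).
Complete factorization: h(u) = (u)^3·(u^2 + u + 1)^2.
Factor degrees with multiplicity: 1 + 1 + 1 + 2 + 2 = 7.

1, 1, 1, 2, 2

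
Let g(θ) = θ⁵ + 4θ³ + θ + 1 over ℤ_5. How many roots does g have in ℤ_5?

Evaluate at each of the 5 elements of ℤ_5:
g(0) = 1; g(1) = 2; g(2) = 2; g(3) = 0 → root; g(4) = 0 → root.
Roots: {3, 4}.

2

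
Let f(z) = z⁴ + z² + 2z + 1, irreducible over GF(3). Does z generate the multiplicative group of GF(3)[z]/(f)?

|GF(3^4)^×| = 3^4 − 1 = 80. Prime factorization: 80 = 2^4·5.
f is primitive ⇔ z has order 80 in GF(3)[z]/(f), i.e. z^(80/q) ≠ 1 for each prime q | 80.
z^(40) mod f = 1
z^(16) mod f = 2z³ + 2.
Since z^(40) = 1, the order of z divides 40 < 80; not primitive.

No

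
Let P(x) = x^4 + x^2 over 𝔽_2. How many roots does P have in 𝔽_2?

2

Evaluate at each of the 2 elements of 𝔽_2:
P(0) = 0 → root; P(1) = 0 → root.
Roots: {0, 1}.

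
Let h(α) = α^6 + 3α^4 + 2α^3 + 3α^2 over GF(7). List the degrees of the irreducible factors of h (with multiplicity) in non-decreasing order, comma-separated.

Linear factors from roots: (α), (α + 5), (α + 3).
Complete factorization: h(α) = (α + 3)·(α + 5)·(α)^2·(α^2 + 6α + 3).
Factor degrees with multiplicity: 1 + 1 + 1 + 1 + 2 = 6.

1, 1, 1, 1, 2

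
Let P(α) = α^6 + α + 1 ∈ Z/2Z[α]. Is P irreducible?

Yes

Check for roots in Z/2Z: P(0) = 1; P(1) = 1.
No roots, so no linear factors.
Monic irreducibles of degree 2 over GF(2): α^2 + α + 1.
None of them divide P (all give nonzero remainder).
Monic irreducibles of degree 3 over GF(2): α^3 + α + 1, α^3 + α^2 + 1.
None of them divide P (all give nonzero remainder).
No irreducible factor of degree ≤ 3 exists, so P is irreducible over GF(2).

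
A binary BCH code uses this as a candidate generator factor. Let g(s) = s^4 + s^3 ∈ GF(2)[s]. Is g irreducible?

Check for roots in GF(2): g(0) = 0 → root; g(1) = 0 → root.
g(0) = 0, so (s) divides g(s); g is reducible.

No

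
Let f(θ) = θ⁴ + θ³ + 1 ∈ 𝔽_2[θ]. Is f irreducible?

Check for roots in 𝔽_2: f(0) = 1; f(1) = 1.
No roots, so no linear factors.
Monic irreducibles of degree 2 over GF(2): θ² + θ + 1.
None of them divide f (all give nonzero remainder).
No irreducible factor of degree ≤ 2 exists, so f is irreducible over GF(2).

Yes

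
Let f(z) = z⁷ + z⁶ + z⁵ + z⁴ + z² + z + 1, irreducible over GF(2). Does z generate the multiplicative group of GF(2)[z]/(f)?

|GF(2^7)^×| = 2^7 − 1 = 127. Prime factorization: 127 = 127.
f is primitive ⇔ z has order 127 in GF(2)[z]/(f), i.e. z^(127/q) ≠ 1 for each prime q | 127.
z^(1) mod f = z.
None equal 1, so z has full order 127; f is primitive.

Yes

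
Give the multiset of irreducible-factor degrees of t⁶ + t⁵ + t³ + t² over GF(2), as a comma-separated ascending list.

1, 1, 1, 1, 2

Write f(t) = t⁶ + t⁵ + t³ + t².
Roots in GF(2): f(0) = 0 → root; f(1) = 0 → root.
Linear factors from roots: (t), (t + 1).
Complete factorization: f(t) = (t)^2·(t + 1)^2·(t² + t + 1).
Factor degrees with multiplicity: 1 + 1 + 1 + 1 + 2 = 6.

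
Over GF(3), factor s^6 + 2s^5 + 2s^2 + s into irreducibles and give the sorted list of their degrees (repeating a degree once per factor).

Write f(s) = s^6 + 2s^5 + 2s^2 + s.
Roots in GF(3): f(0) = 0 → root; f(1) = 0 → root; f(2) = 0 → root.
Linear factors from roots: (s), (s + 2), (s + 1).
Complete factorization: f(s) = (s)·(s + 1)·(s + 2)^2·(s^2 + 1).
Factor degrees with multiplicity: 1 + 1 + 1 + 1 + 2 = 6.

1, 1, 1, 1, 2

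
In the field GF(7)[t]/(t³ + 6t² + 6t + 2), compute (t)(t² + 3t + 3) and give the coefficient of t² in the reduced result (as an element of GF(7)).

Multiply in GF(7)[t]: (t)·(t² + 3t + 3) = t³ + 3t² + 3t.
Reduce using t³ ≡ t² + t + 5 (mod t³ + 6t² + 6t + 2).
Reduced: 4t² + 4t + 5.

4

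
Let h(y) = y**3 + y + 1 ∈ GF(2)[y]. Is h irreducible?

Check for roots in GF(2): h(0) = 1; h(1) = 1.
No roots. A degree-3 polynomial over a field with no linear factor is irreducible.

Yes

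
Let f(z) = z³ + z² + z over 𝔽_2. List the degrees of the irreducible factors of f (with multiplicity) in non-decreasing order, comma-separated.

Roots in 𝔽_2: f(0) = 0 → root; f(1) = 1.
Linear factors from roots: (z).
Complete factorization: f(z) = (z)·(z² + z + 1).
Factor degrees with multiplicity: 1 + 2 = 3.

1, 2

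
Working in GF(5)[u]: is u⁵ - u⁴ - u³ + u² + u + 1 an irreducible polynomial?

No

Write f(u) = u⁵ - u⁴ - u³ + u² + u + 1.
Check for roots in GF(5): f(0) = 1; f(1) = 2; f(2) = 0 → root; f(3) = 3; f(4) = 0 → root.
f(2) = 0, so (u − 2) divides f(u); f is reducible.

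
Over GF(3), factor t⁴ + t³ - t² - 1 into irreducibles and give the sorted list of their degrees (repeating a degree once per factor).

Write g(t) = t⁴ + t³ - t² - 1.
Roots in GF(3): g(0) = 2; g(1) = 0 → root; g(2) = 1.
Linear factors from roots: (t - 1).
Complete factorization: g(t) = (t - 1)·(t³ - t² + t + 1).
Factor degrees with multiplicity: 1 + 3 = 4.

1, 3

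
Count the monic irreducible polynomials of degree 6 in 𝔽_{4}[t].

670

By the necklace-counting formula, N_4(6) = (1/6) Σ_{d|6} μ(6/d)·4^d.
Divisors of 6: 1, 2, 3, 6; μ(6/d) for each: 1, -1, -1, 1.
Σ = 4^1 − 4^2 − 4^3 + 4^6 = 4020.
N = 4020/6 = 670.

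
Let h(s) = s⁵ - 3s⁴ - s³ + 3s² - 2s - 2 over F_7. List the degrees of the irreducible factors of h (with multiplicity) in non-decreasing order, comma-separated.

1, 2, 2

Linear factors from roots: (s + 1).
Complete factorization: h(s) = (s + 1)·(s² + s - 1)·(s² + 2s + 2).
Factor degrees with multiplicity: 1 + 2 + 2 = 5.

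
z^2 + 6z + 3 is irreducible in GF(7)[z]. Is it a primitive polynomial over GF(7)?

Yes

Write f(z) = z^2 + 6z + 3.
|GF(7^2)^×| = 7^2 − 1 = 48. Prime factorization: 48 = 2^4·3.
f is primitive ⇔ z has order 48 in GF(7)[z]/(f), i.e. z^(48/q) ≠ 1 for each prime q | 48.
z^(24) mod f = 6.
z^(16) mod f = 2.
None equal 1, so z has full order 48; f is primitive.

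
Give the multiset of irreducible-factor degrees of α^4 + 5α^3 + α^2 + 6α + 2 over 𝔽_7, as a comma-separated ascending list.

Write g(α) = α^4 + 5α^3 + α^2 + 6α + 2.
Linear factors from roots: (α + 4), (α + 1).
Complete factorization: g(α) = (α + 1)·(α + 4)·(α^2 + 4).
Factor degrees with multiplicity: 1 + 1 + 2 = 4.

1, 1, 2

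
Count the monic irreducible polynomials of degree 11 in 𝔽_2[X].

The number of monic irreducibles of degree 11 over GF(2) is (1/11)·Σ_{d∣11} μ(11/d) 2^d.
Divisors of 11: 1, 11; μ(11/d) for each: -1, 1.
Σ = − 2^1 + 2^11 = 2046.
N = 2046/11 = 186.

186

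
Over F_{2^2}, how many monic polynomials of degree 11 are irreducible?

381300

x^(4^11) − x is the product of all monic irreducibles of degree dividing 11; Möbius inversion gives N = (1/11) Σ μ(11/d)·4^d.
Divisors of 11: 1, 11; μ(11/d) for each: -1, 1.
Σ = − 4^1 + 4^11 = 4194300.
N = 4194300/11 = 381300.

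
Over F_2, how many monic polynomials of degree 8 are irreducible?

x^(2^8) − x is the product of all monic irreducibles of degree dividing 8; Möbius inversion gives N = (1/8) Σ μ(8/d)·2^d.
Divisors of 8: 1, 2, 4, 8; μ(8/d) for each: 0, 0, -1, 1.
Σ = − 2^4 + 2^8 = 240.
N = 240/8 = 30.

30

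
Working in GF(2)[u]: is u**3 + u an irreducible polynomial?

Write P(u) = u**3 + u.
Check for roots in GF(2): P(0) = 0 → root; P(1) = 0 → root.
P(0) = 0, so (u) divides P(u); P is reducible.

No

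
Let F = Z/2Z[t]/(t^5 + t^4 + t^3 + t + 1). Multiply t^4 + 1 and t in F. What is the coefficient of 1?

1

Multiply in Z/2Z[t]: (t^4 + 1)·(t) = t^5 + t.
Reduce using t^5 ≡ t^4 + t^3 + t + 1 (mod t^5 + t^4 + t^3 + t + 1).
Reduced: t^4 + t^3 + 1.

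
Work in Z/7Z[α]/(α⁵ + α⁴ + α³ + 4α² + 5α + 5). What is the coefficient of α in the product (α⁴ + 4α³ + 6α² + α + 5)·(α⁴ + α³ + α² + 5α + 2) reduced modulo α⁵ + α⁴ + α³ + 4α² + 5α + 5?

1

Multiply in Z/7Z[α]: (α⁴ + 4α³ + 6α² + α + 5)·(α⁴ + α³ + α² + 5α + 2) = α⁸ + 5α⁷ + 4α⁶ + 2α⁵ + 6α⁴ + 2α³ + α² + 6α + 3.
Reduce using α⁵ ≡ 6α⁴ + 6α³ + 3α² + 2α + 2 (mod α⁵ + α⁴ + α³ + 4α² + 5α + 5).
Reduced: 5α⁴ + 6α² + α.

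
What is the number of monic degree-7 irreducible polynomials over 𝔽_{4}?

By the necklace-counting formula, N_4(7) = (1/7) Σ_{d|7} μ(7/d)·4^d.
Divisors of 7: 1, 7; μ(7/d) for each: -1, 1.
Σ = − 4^1 + 4^7 = 16380.
N = 16380/7 = 2340.

2340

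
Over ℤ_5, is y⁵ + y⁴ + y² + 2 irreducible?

Write P(y) = y⁵ + y⁴ + y² + 2.
Check for roots in ℤ_5: P(0) = 2; P(1) = 0 → root; P(2) = 4; P(3) = 0 → root; P(4) = 3.
P(1) = 0, so (y − 1) divides P(y); P is reducible.

No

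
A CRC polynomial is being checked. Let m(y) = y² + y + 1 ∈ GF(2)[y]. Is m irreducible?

Check for roots in GF(2): m(0) = 1; m(1) = 1.
No roots. A degree-2 polynomial over a field with no linear factor is irreducible.

Yes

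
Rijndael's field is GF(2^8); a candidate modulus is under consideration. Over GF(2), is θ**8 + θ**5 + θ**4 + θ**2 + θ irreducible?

Write P(θ) = θ**8 + θ**5 + θ**4 + θ**2 + θ.
Check for roots in GF(2): P(0) = 0 → root; P(1) = 1.
P(0) = 0, so (θ) divides P(θ); P is reducible.

No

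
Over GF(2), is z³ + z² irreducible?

Write m(z) = z³ + z².
Check for roots in GF(2): m(0) = 0 → root; m(1) = 0 → root.
m(0) = 0, so (z) divides m(z); m is reducible.

No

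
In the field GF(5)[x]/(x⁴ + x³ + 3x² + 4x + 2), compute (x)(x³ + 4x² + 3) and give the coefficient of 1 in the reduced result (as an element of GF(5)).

3

Multiply in GF(5)[x]: (x)·(x³ + 4x² + 3) = x⁴ + 4x³ + 3x.
Reduce using x⁴ ≡ 4x³ + 2x² + x + 3 (mod x⁴ + x³ + 3x² + 4x + 2).
Reduced: 3x³ + 2x² + 4x + 3.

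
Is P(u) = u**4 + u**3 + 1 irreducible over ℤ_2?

Yes

Check for roots in ℤ_2: P(0) = 1; P(1) = 1.
No roots, so no linear factors.
Monic irreducibles of degree 2 over GF(2): u**2 + u + 1.
None of them divide P (all give nonzero remainder).
No irreducible factor of degree ≤ 2 exists, so P is irreducible over GF(2).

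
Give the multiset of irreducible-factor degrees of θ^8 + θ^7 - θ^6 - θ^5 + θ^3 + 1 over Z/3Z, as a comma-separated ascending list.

1, 1, 2, 2, 2

Write g(θ) = θ^8 + θ^7 - θ^6 - θ^5 + θ^3 + 1.
Roots in Z/3Z: g(0) = 1; g(1) = 2; g(2) = 0 → root.
Linear factors from roots: (θ + 1).
Complete factorization: g(θ) = (θ + 1)^2·(θ^2 + 1)·(θ^2 + θ - 1)^2.
Factor degrees with multiplicity: 1 + 1 + 2 + 2 + 2 = 8.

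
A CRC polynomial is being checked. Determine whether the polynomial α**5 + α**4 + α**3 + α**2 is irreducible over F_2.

No

Write h(α) = α**5 + α**4 + α**3 + α**2.
Check for roots in F_2: h(0) = 0 → root; h(1) = 0 → root.
h(0) = 0, so (α) divides h(α); h is reducible.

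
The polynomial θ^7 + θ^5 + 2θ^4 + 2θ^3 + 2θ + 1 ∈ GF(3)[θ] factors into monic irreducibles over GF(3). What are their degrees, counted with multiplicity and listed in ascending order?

Write g(θ) = θ^7 + θ^5 + 2θ^4 + 2θ^3 + 2θ + 1.
Roots in GF(3): g(0) = 1; g(1) = 0 → root; g(2) = 0 → root.
Linear factors from roots: (θ + 2), (θ + 1).
Complete factorization: g(θ) = (θ + 2)·(θ + 1)^2·(θ^2 + 1)·(θ^2 + 2θ + 2).
Factor degrees with multiplicity: 1 + 1 + 1 + 2 + 2 = 7.

1, 1, 1, 2, 2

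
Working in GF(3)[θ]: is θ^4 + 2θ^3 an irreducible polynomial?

Write m(θ) = θ^4 + 2θ^3.
Check for roots in GF(3): m(0) = 0 → root; m(1) = 0 → root; m(2) = 2.
m(0) = 0, so (θ) divides m(θ); m is reducible.

No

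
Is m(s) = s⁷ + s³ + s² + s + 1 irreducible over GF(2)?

Yes

Check for roots in GF(2): m(0) = 1; m(1) = 1.
No roots, so no linear factors.
Monic irreducibles of degree 2 over GF(2): s² + s + 1.
None of them divide m (all give nonzero remainder).
Monic irreducibles of degree 3 over GF(2): s³ + s + 1, s³ + s² + 1.
None of them divide m (all give nonzero remainder).
No irreducible factor of degree ≤ 3 exists, so m is irreducible over GF(2).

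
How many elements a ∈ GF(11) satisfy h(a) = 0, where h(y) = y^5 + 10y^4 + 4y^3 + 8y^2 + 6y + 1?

1

Evaluate at each of the 11 elements of GF(11):
h(0) = 1; h(1) = 8; h(2) = 5; h(3) = 9; h(4) = 0 → root; h(5) = 8; h(6) = 2; h(7) = 10; h(8) = 8; h(9) = 7; h(10) = 8.
Roots: {4}.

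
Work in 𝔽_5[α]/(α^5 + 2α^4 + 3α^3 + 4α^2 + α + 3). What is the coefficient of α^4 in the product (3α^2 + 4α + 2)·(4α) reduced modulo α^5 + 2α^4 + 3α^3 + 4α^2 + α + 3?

Multiply in 𝔽_5[α]: (3α^2 + 4α + 2)·(4α) = 2α^3 + α^2 + 3α.
Reduced: 2α^3 + α^2 + 3α.

0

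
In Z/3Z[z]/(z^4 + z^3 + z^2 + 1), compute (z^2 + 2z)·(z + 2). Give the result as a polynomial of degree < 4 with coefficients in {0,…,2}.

Multiply in Z/3Z[z]: (z^2 + 2z)·(z + 2) = z^3 + z^2 + z.
Reduced: z^3 + z^2 + z.

z^3 + z^2 + z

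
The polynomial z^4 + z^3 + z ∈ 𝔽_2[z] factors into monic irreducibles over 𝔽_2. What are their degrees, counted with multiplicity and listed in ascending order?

1, 3

Write f(z) = z^4 + z^3 + z.
Roots in 𝔽_2: f(0) = 0 → root; f(1) = 1.
Linear factors from roots: (z).
Complete factorization: f(z) = (z)·(z^3 + z^2 + 1).
Factor degrees with multiplicity: 1 + 3 = 4.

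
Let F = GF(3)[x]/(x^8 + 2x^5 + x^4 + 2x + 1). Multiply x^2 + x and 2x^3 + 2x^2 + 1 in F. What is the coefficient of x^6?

Multiply in GF(3)[x]: (x^2 + x)·(2x^3 + 2x^2 + 1) = 2x^5 + x^4 + 2x^3 + x^2 + x.
Reduced: 2x^5 + x^4 + 2x^3 + x^2 + x.

0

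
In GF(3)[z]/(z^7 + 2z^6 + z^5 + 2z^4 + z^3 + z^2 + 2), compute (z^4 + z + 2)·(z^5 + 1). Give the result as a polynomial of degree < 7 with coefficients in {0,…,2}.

Multiply in GF(3)[z]: (z^4 + z + 2)·(z^5 + 1) = z^9 + z^6 + 2z^5 + z^4 + z + 2.
Reduce using z^7 ≡ z^6 + 2z^5 + z^4 + 2z^3 + 2z^2 + 1 (mod z^7 + 2z^6 + z^5 + 2z^4 + z^3 + z^2 + 2).
Reduced: z^6 + 2z^5 + 2z^4 + 2z^3 + z^2 + 2z + 2.

z^6 + 2z^5 + 2z^4 + 2z^3 + z^2 + 2z + 2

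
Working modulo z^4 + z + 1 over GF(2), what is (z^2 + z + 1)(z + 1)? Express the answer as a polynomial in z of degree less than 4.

Multiply in GF(2)[z]: (z^2 + z + 1)·(z + 1) = z^3 + 1.
Reduced: z^3 + 1.

z^3 + 1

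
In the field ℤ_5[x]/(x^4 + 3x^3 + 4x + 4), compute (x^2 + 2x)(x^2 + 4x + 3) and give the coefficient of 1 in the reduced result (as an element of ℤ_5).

1

Multiply in ℤ_5[x]: (x^2 + 2x)·(x^2 + 4x + 3) = x^4 + x^3 + x^2 + x.
Reduce using x^4 ≡ 2x^3 + x + 1 (mod x^4 + 3x^3 + 4x + 4).
Reduced: 3x^3 + x^2 + 2x + 1.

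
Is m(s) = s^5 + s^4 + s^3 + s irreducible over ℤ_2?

No

Check for roots in ℤ_2: m(0) = 0 → root; m(1) = 0 → root.
m(0) = 0, so (s) divides m(s); m is reducible.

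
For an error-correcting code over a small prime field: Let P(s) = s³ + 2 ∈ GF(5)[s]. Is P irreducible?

Check for roots in GF(5): P(0) = 2; P(1) = 3; P(2) = 0 → root; P(3) = 4; P(4) = 1.
P(2) = 0, so (s − 2) divides P(s); P is reducible.

No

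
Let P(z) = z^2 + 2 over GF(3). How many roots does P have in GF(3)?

Evaluate at each of the 3 elements of GF(3):
P(0) = 2; P(1) = 0 → root; P(2) = 0 → root.
Roots: {1, 2}.

2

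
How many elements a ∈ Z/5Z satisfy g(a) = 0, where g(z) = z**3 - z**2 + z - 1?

3

Evaluate at each of the 5 elements of Z/5Z:
g(0) = 4; g(1) = 0 → root; g(2) = 0 → root; g(3) = 0 → root; g(4) = 1.
Roots: {1, 2, 3}.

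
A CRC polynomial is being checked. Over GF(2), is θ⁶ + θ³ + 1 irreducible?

Write g(θ) = θ⁶ + θ³ + 1.
Check for roots in GF(2): g(0) = 1; g(1) = 1.
No roots, so no linear factors.
Monic irreducibles of degree 2 over GF(2): θ² + θ + 1.
None of them divide g (all give nonzero remainder).
Monic irreducibles of degree 3 over GF(2): θ³ + θ + 1, θ³ + θ² + 1.
None of them divide g (all give nonzero remainder).
No irreducible factor of degree ≤ 3 exists, so g is irreducible over GF(2).

Yes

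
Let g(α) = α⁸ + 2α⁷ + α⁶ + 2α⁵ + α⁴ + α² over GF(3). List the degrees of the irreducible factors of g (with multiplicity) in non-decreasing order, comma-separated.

Roots in GF(3): g(0) = 0 → root; g(1) = 2; g(2) = 0 → root.
Linear factors from roots: (α), (α + 1).
Complete factorization: g(α) = (α + 1)·(α)^2·(α² + 1)·(α³ + α² + 2α + 1).
Factor degrees with multiplicity: 1 + 1 + 1 + 2 + 3 = 8.

1, 1, 1, 2, 3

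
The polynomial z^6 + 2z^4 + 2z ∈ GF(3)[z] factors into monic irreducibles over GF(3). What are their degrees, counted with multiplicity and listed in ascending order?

1, 2, 3

Write h(z) = z^6 + 2z^4 + 2z.
Roots in GF(3): h(0) = 0 → root; h(1) = 2; h(2) = 1.
Linear factors from roots: (z).
Complete factorization: h(z) = (z)·(z^2 + z + 2)·(z^3 + 2z^2 + z + 1).
Factor degrees with multiplicity: 1 + 2 + 3 = 6.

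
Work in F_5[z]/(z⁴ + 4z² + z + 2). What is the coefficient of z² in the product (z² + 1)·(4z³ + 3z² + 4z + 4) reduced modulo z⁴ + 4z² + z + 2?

Multiply in F_5[z]: (z² + 1)·(4z³ + 3z² + 4z + 4) = 4z⁵ + 3z⁴ + 3z³ + 2z² + 4z + 4.
Reduce using z⁴ ≡ z² + 4z + 3 (mod z⁴ + 4z² + z + 2).
Reduced: 2z³ + z² + 3z + 3.

1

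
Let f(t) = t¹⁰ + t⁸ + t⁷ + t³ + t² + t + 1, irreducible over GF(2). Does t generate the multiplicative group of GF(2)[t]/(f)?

Yes

|GF(2^10)^×| = 2^10 − 1 = 1023. Prime factorization: 1023 = 3·11·31.
f is primitive ⇔ t has order 1023 in GF(2)[t]/(f), i.e. t^(1023/q) ≠ 1 for each prime q | 1023.
t^(341) mod f = t⁹ + t⁸ + t⁷ + t⁶ + t⁴ + t².
t^(93) mod f = t⁹ + t⁸ + t⁶ + t⁵ + t³ + t.
t^(33) mod f = t⁸ + t⁵ + t⁴ + t³ + t² + t + 1.
None equal 1, so t has full order 1023; f is primitive.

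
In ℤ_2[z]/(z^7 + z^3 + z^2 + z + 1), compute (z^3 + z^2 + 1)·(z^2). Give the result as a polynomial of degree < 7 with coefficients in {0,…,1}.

Multiply in ℤ_2[z]: (z^3 + z^2 + 1)·(z^2) = z^5 + z^4 + z^2.
Reduced: z^5 + z^4 + z^2.

z^5 + z^4 + z^2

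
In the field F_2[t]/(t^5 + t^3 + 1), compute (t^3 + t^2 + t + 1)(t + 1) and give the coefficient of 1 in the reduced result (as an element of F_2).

1

Multiply in F_2[t]: (t^3 + t^2 + t + 1)·(t + 1) = t^4 + 1.
Reduced: t^4 + 1.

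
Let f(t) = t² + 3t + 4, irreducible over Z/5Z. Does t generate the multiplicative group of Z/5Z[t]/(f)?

|GF(5^2)^×| = 5^2 − 1 = 24. Prime factorization: 24 = 2^3·3.
f is primitive ⇔ t has order 24 in GF(5)[t]/(f), i.e. t^(24/q) ≠ 1 for each prime q | 24.
t^(12) mod f = 1
t^(8) mod f = 3t + 4.
Since t^(12) = 1, the order of t divides 12 < 24; not primitive.

No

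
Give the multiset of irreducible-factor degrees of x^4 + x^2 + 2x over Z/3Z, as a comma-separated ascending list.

1, 1, 2

Write f(x) = x^4 + x^2 + 2x.
Roots in Z/3Z: f(0) = 0 → root; f(1) = 1; f(2) = 0 → root.
Linear factors from roots: (x), (x + 1).
Complete factorization: f(x) = (x)·(x + 1)·(x^2 + 2x + 2).
Factor degrees with multiplicity: 1 + 1 + 2 = 4.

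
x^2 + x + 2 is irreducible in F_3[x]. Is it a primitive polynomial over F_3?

Write f(x) = x^2 + x + 2.
|GF(3^2)^×| = 3^2 − 1 = 8. Prime factorization: 8 = 2^3.
f is primitive ⇔ x has order 8 in GF(3)[x]/(f), i.e. x^(8/q) ≠ 1 for each prime q | 8.
x^(4) mod f = 2.
None equal 1, so x has full order 8; f is primitive.

Yes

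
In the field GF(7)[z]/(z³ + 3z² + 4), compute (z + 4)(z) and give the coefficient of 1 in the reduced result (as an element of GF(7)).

0

Multiply in GF(7)[z]: (z + 4)·(z) = z² + 4z.
Reduced: z² + 4z.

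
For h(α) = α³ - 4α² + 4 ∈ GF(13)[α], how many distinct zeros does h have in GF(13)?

Evaluate at each of the 13 elements of GF(13):
h(0) = 4; h(1) = 1; h(2) = 9; h(3) = 8; h(4) = 4; h(5) = 3; h(6) = 11; h(7) = 8; h(8) = 0 → root; h(9) = 6; h(10) = 6; h(11) = 6; h(12) = 12.
Roots: {8}.

1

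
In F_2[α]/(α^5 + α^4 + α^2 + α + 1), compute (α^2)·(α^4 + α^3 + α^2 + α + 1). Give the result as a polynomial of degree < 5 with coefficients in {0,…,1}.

Multiply in F_2[α]: (α^2)·(α^4 + α^3 + α^2 + α + 1) = α^6 + α^5 + α^4 + α^3 + α^2.
Reduce using α^5 ≡ α^4 + α^2 + α + 1 (mod α^5 + α^4 + α^2 + α + 1).
Reduced: α^4 + α.

α^4 + α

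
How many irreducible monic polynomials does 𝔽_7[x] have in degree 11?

x^(7^11) − x is the product of all monic irreducibles of degree dividing 11; Möbius inversion gives N = (1/11) Σ μ(11/d)·7^d.
Divisors of 11: 1, 11; μ(11/d) for each: -1, 1.
Σ = − 7^1 + 7^11 = 1977326736.
N = 1977326736/11 = 179756976.

179756976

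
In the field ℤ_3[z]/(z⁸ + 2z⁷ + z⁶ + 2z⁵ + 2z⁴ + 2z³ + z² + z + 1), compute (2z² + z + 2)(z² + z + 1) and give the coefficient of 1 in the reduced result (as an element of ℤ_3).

2

Multiply in ℤ_3[z]: (2z² + z + 2)·(z² + z + 1) = 2z⁴ + 2z² + 2.
Reduced: 2z⁴ + 2z² + 2.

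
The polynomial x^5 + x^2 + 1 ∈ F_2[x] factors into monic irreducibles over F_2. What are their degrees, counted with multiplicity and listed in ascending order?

Write f(x) = x^5 + x^2 + 1.
Roots in F_2: f(0) = 1; f(1) = 1.
Complete factorization: f(x) = (x^5 + x^2 + 1).
Factor degrees with multiplicity: 5 = 5.

5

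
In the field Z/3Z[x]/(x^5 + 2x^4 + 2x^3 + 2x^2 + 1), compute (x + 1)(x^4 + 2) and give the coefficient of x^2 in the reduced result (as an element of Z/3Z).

Multiply in Z/3Z[x]: (x + 1)·(x^4 + 2) = x^5 + x^4 + 2x + 2.
Reduce using x^5 ≡ x^4 + x^3 + x^2 + 2 (mod x^5 + 2x^4 + 2x^3 + 2x^2 + 1).
Reduced: 2x^4 + x^3 + x^2 + 2x + 1.

1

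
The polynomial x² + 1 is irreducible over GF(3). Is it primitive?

No

Write f(x) = x² + 1.
|GF(3^2)^×| = 3^2 − 1 = 8. Prime factorization: 8 = 2^3.
f is primitive ⇔ x has order 8 in GF(3)[x]/(f), i.e. x^(8/q) ≠ 1 for each prime q | 8.
x^(4) mod f = 1
Since x^(4) = 1, the order of x divides 4 < 8; not primitive.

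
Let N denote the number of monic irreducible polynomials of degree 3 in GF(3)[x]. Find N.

The number of monic irreducibles of degree 3 over GF(3) is (1/3)·Σ_{d∣3} μ(3/d) 3^d.
Divisors of 3: 1, 3; μ(3/d) for each: -1, 1.
Σ = − 3^1 + 3^3 = 24.
N = 24/3 = 8.

8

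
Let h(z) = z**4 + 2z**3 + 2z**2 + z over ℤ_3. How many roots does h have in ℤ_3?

Evaluate at each of the 3 elements of ℤ_3:
h(0) = 0 → root; h(1) = 0 → root; h(2) = 0 → root.
Roots: {0, 1, 2}.

3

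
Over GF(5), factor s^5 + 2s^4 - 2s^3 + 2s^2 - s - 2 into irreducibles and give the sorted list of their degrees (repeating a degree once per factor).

Write h(s) = s^5 + 2s^4 - 2s^3 + 2s^2 - s - 2.
Roots in GF(5): h(0) = 3; h(1) = 0 → root; h(2) = 2; h(3) = 4; h(4) = 4.
Linear factors from roots: (s - 1).
Complete factorization: h(s) = (s - 1)^2·(s^3 - s^2 - 2).
Factor degrees with multiplicity: 1 + 1 + 3 = 5.

1, 1, 3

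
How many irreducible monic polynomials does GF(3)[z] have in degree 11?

16104

Gauss's count: N_{3}(11) = (1/11) Σ_{d|11} μ(11/d)·3^d.
Divisors of 11: 1, 11; μ(11/d) for each: -1, 1.
Σ = − 3^1 + 3^11 = 177144.
N = 177144/11 = 16104.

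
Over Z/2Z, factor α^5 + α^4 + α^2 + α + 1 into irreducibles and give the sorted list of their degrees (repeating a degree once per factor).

5

Write f(α) = α^5 + α^4 + α^2 + α + 1.
Roots in Z/2Z: f(0) = 1; f(1) = 1.
Complete factorization: f(α) = (α^5 + α^4 + α^2 + α + 1).
Factor degrees with multiplicity: 5 = 5.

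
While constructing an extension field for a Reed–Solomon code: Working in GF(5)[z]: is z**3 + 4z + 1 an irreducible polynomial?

Write f(z) = z**3 + 4z + 1.
Check for roots in GF(5): f(0) = 1; f(1) = 1; f(2) = 2; f(3) = 0 → root; f(4) = 1.
f(3) = 0, so (z − 3) divides f(z); f is reducible.

No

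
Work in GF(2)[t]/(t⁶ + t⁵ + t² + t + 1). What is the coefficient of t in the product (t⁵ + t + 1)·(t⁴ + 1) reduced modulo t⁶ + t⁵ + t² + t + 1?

Multiply in GF(2)[t]: (t⁵ + t + 1)·(t⁴ + 1) = t⁹ + t⁴ + t + 1.
Reduce using t⁶ ≡ t⁵ + t² + t + 1 (mod t⁶ + t⁵ + t² + t + 1).
Reduced: t⁴ + t³ + t² + t.

1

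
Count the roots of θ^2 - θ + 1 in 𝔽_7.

Write P(θ) = θ^2 - θ + 1.
Evaluate at each of the 7 elements of 𝔽_7:
P(0) = 1; P(1) = 1; P(2) = 3; P(3) = 0 → root; P(4) = 6; P(5) = 0 → root; P(6) = 3.
Roots: {3, 5}.

2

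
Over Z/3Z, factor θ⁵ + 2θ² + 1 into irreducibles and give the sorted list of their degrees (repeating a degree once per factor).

Write h(θ) = θ⁵ + 2θ² + 1.
Roots in Z/3Z: h(0) = 1; h(1) = 1; h(2) = 2.
Complete factorization: h(θ) = (θ² + θ + 2)·(θ³ + 2θ² + 2θ + 2).
Factor degrees with multiplicity: 2 + 3 = 5.

2, 3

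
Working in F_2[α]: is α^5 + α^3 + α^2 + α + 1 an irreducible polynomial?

Yes

Write f(α) = α^5 + α^3 + α^2 + α + 1.
Check for roots in F_2: f(0) = 1; f(1) = 1.
No roots, so no linear factors.
Monic irreducibles of degree 2 over GF(2): α^2 + α + 1.
None of them divide f (all give nonzero remainder).
No irreducible factor of degree ≤ 2 exists, so f is irreducible over GF(2).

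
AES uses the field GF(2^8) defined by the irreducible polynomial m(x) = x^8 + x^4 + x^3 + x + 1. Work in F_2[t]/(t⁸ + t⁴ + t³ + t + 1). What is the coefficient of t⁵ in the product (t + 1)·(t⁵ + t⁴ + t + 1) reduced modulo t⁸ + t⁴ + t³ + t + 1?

0

Multiply in F_2[t]: (t + 1)·(t⁵ + t⁴ + t + 1) = t⁶ + t⁴ + t² + 1.
Reduced: t⁶ + t⁴ + t² + 1.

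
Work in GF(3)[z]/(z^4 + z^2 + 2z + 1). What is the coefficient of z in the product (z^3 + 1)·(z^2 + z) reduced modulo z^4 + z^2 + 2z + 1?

1

Multiply in GF(3)[z]: (z^3 + 1)·(z^2 + z) = z^5 + z^4 + z^2 + z.
Reduce using z^4 ≡ 2z^2 + z + 2 (mod z^4 + z^2 + 2z + 1).
Reduced: 2z^3 + z^2 + z + 2.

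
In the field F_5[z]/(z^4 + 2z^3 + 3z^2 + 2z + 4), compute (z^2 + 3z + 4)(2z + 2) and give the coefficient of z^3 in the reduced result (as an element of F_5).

2

Multiply in F_5[z]: (z^2 + 3z + 4)·(2z + 2) = 2z^3 + 3z^2 + 4z + 3.
Reduced: 2z^3 + 3z^2 + 4z + 3.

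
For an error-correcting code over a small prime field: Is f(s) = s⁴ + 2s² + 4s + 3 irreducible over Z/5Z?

Check for roots in Z/5Z: f(0) = 3; f(1) = 0 → root; f(2) = 0 → root; f(3) = 4; f(4) = 2.
f(1) = 0, so (s − 1) divides f(s); f is reducible.

No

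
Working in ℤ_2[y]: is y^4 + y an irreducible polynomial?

Write P(y) = y^4 + y.
Check for roots in ℤ_2: P(0) = 0 → root; P(1) = 0 → root.
P(0) = 0, so (y) divides P(y); P is reducible.

No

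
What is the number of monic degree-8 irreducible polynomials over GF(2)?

30

x^(2^8) − x is the product of all monic irreducibles of degree dividing 8; Möbius inversion gives N = (1/8) Σ μ(8/d)·2^d.
Divisors of 8: 1, 2, 4, 8; μ(8/d) for each: 0, 0, -1, 1.
Σ = − 2^4 + 2^8 = 240.
N = 240/8 = 30.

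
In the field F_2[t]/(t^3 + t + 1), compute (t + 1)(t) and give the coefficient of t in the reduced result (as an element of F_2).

Multiply in F_2[t]: (t + 1)·(t) = t^2 + t.
Reduced: t^2 + t.

1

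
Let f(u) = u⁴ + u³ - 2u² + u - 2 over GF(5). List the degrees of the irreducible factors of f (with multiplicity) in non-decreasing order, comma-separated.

Roots in GF(5): f(0) = 3; f(1) = 4; f(2) = 1; f(3) = 1; f(4) = 0 → root.
Linear factors from roots: (u + 1).
Complete factorization: f(u) = (u + 1)·(u³ - 2u - 2).
Factor degrees with multiplicity: 1 + 3 = 4.

1, 3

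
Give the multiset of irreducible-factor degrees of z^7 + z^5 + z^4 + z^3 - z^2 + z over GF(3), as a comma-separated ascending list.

Write h(z) = z^7 + z^5 + z^4 + z^3 - z^2 + z.
Roots in GF(3): h(0) = 0 → root; h(1) = 1; h(2) = 2.
Linear factors from roots: (z).
Complete factorization: h(z) = (z)·(z^3 - z - 1)^2.
Factor degrees with multiplicity: 1 + 3 + 3 = 7.

1, 3, 3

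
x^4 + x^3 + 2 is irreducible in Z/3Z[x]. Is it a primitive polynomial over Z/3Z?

Yes

Write f(x) = x^4 + x^3 + 2.
|GF(3^4)^×| = 3^4 − 1 = 80. Prime factorization: 80 = 2^4·5.
f is primitive ⇔ x has order 80 in GF(3)[x]/(f), i.e. x^(80/q) ≠ 1 for each prime q | 80.
x^(40) mod f = 2.
x^(16) mod f = 2x^2 + 2x + 2.
None equal 1, so x has full order 80; f is primitive.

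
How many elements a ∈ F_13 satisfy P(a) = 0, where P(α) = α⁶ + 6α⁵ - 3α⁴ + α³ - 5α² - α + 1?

5

Evaluate at each of the 13 elements of F_13:
P(0) = 1; P(1) = 0 → root; P(2) = 0 → root; P(3) = 0 → root; P(4) = 2; P(5) = 9; P(6) = 2; P(7) = 0 → root; P(8) = 8; P(9) = 9; P(10) = 0 → root; P(11) = 7; P(12) = 1.
Roots: {1, 2, 3, 7, 10}.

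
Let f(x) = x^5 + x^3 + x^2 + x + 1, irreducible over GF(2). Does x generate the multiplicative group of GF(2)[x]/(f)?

Yes

|GF(2^5)^×| = 2^5 − 1 = 31. Prime factorization: 31 = 31.
f is primitive ⇔ x has order 31 in GF(2)[x]/(f), i.e. x^(31/q) ≠ 1 for each prime q | 31.
x^(1) mod f = x.
None equal 1, so x has full order 31; f is primitive.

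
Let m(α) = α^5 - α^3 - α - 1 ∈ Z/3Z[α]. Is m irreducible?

Check for roots in Z/3Z: m(0) = 2; m(1) = 1; m(2) = 0 → root.
m(2) = 0, so (α − 2) divides m(α); m is reducible.

No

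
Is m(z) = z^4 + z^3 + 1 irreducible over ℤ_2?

Yes

Check for roots in ℤ_2: m(0) = 1; m(1) = 1.
No roots, so no linear factors.
Monic irreducibles of degree 2 over GF(2): z^2 + z + 1.
None of them divide m (all give nonzero remainder).
No irreducible factor of degree ≤ 2 exists, so m is irreducible over GF(2).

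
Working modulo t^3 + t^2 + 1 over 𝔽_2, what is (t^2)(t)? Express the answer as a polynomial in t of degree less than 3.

t^2 + 1

Multiply in 𝔽_2[t]: (t^2)·(t) = t^3.
Reduce using t^3 ≡ t^2 + 1 (mod t^3 + t^2 + 1).
Reduced: t^2 + 1.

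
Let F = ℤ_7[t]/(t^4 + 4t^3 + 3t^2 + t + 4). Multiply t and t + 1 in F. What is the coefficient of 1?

Multiply in ℤ_7[t]: (t)·(t + 1) = t^2 + t.
Reduced: t^2 + t.

0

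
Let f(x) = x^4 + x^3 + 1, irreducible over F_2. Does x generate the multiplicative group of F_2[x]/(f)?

Yes

|GF(2^4)^×| = 2^4 − 1 = 15. Prime factorization: 15 = 3·5.
f is primitive ⇔ x has order 15 in GF(2)[x]/(f), i.e. x^(15/q) ≠ 1 for each prime q | 15.
x^(5) mod f = x^3 + x + 1.
x^(3) mod f = x^3.
None equal 1, so x has full order 15; f is primitive.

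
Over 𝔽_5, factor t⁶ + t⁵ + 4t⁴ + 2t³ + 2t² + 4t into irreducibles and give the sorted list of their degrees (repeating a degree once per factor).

1, 1, 1, 1, 2

Write f(t) = t⁶ + t⁵ + 4t⁴ + 2t³ + 2t² + 4t.
Roots in 𝔽_5: f(0) = 0 → root; f(1) = 4; f(2) = 2; f(3) = 0 → root; f(4) = 0 → root.
Linear factors from roots: (t), (t + 2), (t + 1).
Complete factorization: f(t) = (t)·(t + 1)·(t + 2)^2·(t² + t + 1).
Factor degrees with multiplicity: 1 + 1 + 1 + 1 + 2 = 6.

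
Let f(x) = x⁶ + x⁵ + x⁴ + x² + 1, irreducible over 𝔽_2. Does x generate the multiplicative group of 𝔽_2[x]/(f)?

No

|GF(2^6)^×| = 2^6 − 1 = 63. Prime factorization: 63 = 3^2·7.
f is primitive ⇔ x has order 63 in GF(2)[x]/(f), i.e. x^(63/q) ≠ 1 for each prime q | 63.
x^(21) mod f = 1
x^(9) mod f = x³ + 1.
Since x^(21) = 1, the order of x divides 21 < 63; not primitive.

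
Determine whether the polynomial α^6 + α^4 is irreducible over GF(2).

Write f(α) = α^6 + α^4.
Check for roots in GF(2): f(0) = 0 → root; f(1) = 0 → root.
f(0) = 0, so (α) divides f(α); f is reducible.

No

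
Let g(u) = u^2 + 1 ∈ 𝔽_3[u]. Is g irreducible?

Check for roots in 𝔽_3: g(0) = 1; g(1) = 2; g(2) = 2.
No roots. A degree-2 polynomial over a field with no linear factor is irreducible.

Yes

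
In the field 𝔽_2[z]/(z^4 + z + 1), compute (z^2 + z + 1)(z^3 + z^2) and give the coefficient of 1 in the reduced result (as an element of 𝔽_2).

Multiply in 𝔽_2[z]: (z^2 + z + 1)·(z^3 + z^2) = z^5 + z^2.
Reduce using z^4 ≡ z + 1 (mod z^4 + z + 1).
Reduced: z.

0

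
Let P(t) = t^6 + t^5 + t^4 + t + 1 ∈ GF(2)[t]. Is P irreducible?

Yes

Check for roots in GF(2): P(0) = 1; P(1) = 1.
No roots, so no linear factors.
Monic irreducibles of degree 2 over GF(2): t^2 + t + 1.
None of them divide P (all give nonzero remainder).
Monic irreducibles of degree 3 over GF(2): t^3 + t + 1, t^3 + t^2 + 1.
None of them divide P (all give nonzero remainder).
No irreducible factor of degree ≤ 3 exists, so P is irreducible over GF(2).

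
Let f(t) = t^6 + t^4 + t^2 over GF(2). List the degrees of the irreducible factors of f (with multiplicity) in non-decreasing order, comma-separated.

1, 1, 2, 2

Roots in GF(2): f(0) = 0 → root; f(1) = 1.
Linear factors from roots: (t).
Complete factorization: f(t) = (t)^2·(t^2 + t + 1)^2.
Factor degrees with multiplicity: 1 + 1 + 2 + 2 = 6.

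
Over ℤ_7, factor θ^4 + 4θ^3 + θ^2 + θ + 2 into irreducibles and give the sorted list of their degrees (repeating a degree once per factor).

1, 1, 2

Write f(θ) = θ^4 + 4θ^3 + θ^2 + θ + 2.
Linear factors from roots: (θ + 5), (θ + 4).
Complete factorization: f(θ) = (θ + 4)·(θ + 5)·(θ^2 + 2θ + 5).
Factor degrees with multiplicity: 1 + 1 + 2 = 4.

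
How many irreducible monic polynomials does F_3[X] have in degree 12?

Gauss's count: N_{3}(12) = (1/12) Σ_{d|12} μ(12/d)·3^d.
Divisors of 12: 1, 2, 3, 4, 6, 12; μ(12/d) for each: 0, 1, 0, -1, -1, 1.
Σ = 3^2 − 3^4 − 3^6 + 3^12 = 530640.
N = 530640/12 = 44220.

44220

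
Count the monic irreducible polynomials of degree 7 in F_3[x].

By the necklace-counting formula, N_3(7) = (1/7) Σ_{d|7} μ(7/d)·3^d.
Divisors of 7: 1, 7; μ(7/d) for each: -1, 1.
Σ = − 3^1 + 3^7 = 2184.
N = 2184/7 = 312.

312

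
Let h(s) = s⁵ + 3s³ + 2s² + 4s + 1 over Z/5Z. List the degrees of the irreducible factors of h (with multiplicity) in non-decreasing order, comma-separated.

Roots in Z/5Z: h(0) = 1; h(1) = 1; h(2) = 3; h(3) = 0 → root; h(4) = 0 → root.
Linear factors from roots: (s + 2), (s + 1).
Complete factorization: h(s) = (s + 1)·(s + 2)·(s³ + 2s² + 3).
Factor degrees with multiplicity: 1 + 1 + 3 = 5.

1, 1, 3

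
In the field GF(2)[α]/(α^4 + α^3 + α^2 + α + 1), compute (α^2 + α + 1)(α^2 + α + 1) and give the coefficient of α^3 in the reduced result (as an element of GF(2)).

1

Multiply in GF(2)[α]: (α^2 + α + 1)·(α^2 + α + 1) = α^4 + α^2 + 1.
Reduce using α^4 ≡ α^3 + α^2 + α + 1 (mod α^4 + α^3 + α^2 + α + 1).
Reduced: α^3 + α.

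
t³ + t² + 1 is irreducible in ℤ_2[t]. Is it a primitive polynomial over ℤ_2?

Yes

Write f(t) = t³ + t² + 1.
|GF(2^3)^×| = 2^3 − 1 = 7. Prime factorization: 7 = 7.
f is primitive ⇔ t has order 7 in GF(2)[t]/(f), i.e. t^(7/q) ≠ 1 for each prime q | 7.
t^(1) mod f = t.
None equal 1, so t has full order 7; f is primitive.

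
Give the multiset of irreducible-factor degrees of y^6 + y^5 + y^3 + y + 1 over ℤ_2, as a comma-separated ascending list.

Write g(y) = y^6 + y^5 + y^3 + y + 1.
Roots in ℤ_2: g(0) = 1; g(1) = 1.
Complete factorization: g(y) = (y^2 + y + 1)^3.
Factor degrees with multiplicity: 2 + 2 + 2 = 6.

2, 2, 2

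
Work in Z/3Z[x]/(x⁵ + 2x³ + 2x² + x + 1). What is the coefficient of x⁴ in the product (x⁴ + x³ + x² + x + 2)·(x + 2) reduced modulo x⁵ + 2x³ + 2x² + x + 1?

0

Multiply in Z/3Z[x]: (x⁴ + x³ + x² + x + 2)·(x + 2) = x⁵ + x + 1.
Reduce using x⁵ ≡ x³ + x² + 2x + 2 (mod x⁵ + 2x³ + 2x² + x + 1).
Reduced: x³ + x².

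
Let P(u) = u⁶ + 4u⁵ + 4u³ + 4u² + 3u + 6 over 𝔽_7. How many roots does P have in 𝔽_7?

Evaluate at each of the 7 elements of 𝔽_7:
P(0) = 6; P(1) = 1; P(2) = 0 → root; P(3) = 5; P(4) = 4; P(5) = 4; P(6) = 0 → root.
Roots: {2, 6}.

2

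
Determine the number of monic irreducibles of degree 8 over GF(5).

48750

Gauss's count: N_{5}(8) = (1/8) Σ_{d|8} μ(8/d)·5^d.
Divisors of 8: 1, 2, 4, 8; μ(8/d) for each: 0, 0, -1, 1.
Σ = − 5^4 + 5^8 = 390000.
N = 390000/8 = 48750.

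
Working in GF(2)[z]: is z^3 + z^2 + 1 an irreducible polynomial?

Yes

Write g(z) = z^3 + z^2 + 1.
Check for roots in GF(2): g(0) = 1; g(1) = 1.
No roots. A degree-3 polynomial over a field with no linear factor is irreducible.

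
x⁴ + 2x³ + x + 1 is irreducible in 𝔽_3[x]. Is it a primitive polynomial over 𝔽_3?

Write f(x) = x⁴ + 2x³ + x + 1.
|GF(3^4)^×| = 3^4 − 1 = 80. Prime factorization: 80 = 2^4·5.
f is primitive ⇔ x has order 80 in GF(3)[x]/(f), i.e. x^(80/q) ≠ 1 for each prime q | 80.
x^(40) mod f = 1
x^(16) mod f = 2x² + 2x + 1.
Since x^(40) = 1, the order of x divides 40 < 80; not primitive.

No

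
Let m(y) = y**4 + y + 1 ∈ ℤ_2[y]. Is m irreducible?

Check for roots in ℤ_2: m(0) = 1; m(1) = 1.
No roots, so no linear factors.
Monic irreducibles of degree 2 over GF(2): y**2 + y + 1.
None of them divide m (all give nonzero remainder).
No irreducible factor of degree ≤ 2 exists, so m is irreducible over GF(2).

Yes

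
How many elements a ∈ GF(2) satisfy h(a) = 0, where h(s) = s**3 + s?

2

Evaluate at each of the 2 elements of GF(2):
h(0) = 0 → root; h(1) = 0 → root.
Roots: {0, 1}.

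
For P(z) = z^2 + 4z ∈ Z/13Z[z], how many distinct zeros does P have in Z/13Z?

Evaluate at each of the 13 elements of Z/13Z:
P(0) = 0 → root; P(1) = 5; P(2) = 12; P(3) = 8; P(4) = 6; P(5) = 6; P(6) = 8; P(7) = 12; P(8) = 5; P(9) = 0 → root; P(10) = 10; P(11) = 9; P(12) = 10.
Roots: {0, 9}.

2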